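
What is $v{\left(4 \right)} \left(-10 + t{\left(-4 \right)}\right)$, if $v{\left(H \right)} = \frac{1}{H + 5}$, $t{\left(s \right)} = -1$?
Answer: $- \frac{11}{9} \approx -1.2222$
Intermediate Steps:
$v{\left(H \right)} = \frac{1}{5 + H}$
$v{\left(4 \right)} \left(-10 + t{\left(-4 \right)}\right) = \frac{-10 - 1}{5 + 4} = \frac{1}{9} \left(-11\right) = - \frac{11}{9}$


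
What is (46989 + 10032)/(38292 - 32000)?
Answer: 57021/6292 ≈ 9.0625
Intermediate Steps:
(46989 + 10032)/(38292 - 32000) = 57021/6292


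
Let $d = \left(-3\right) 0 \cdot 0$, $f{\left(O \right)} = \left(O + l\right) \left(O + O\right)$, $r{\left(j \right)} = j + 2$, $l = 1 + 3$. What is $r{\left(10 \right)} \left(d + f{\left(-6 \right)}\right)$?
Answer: $288$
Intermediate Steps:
$l = 4$
$r{\left(j \right)} = 2 + j$
$f{\left(O \right)} = 2 O \left(4 + O\right)$ ($f{\left(O \right)} = \left(O + 4\right) \left(O + O\right) = \left(4 + O\right) 2 O = 2 O \left(4 + O\right)$)
$d = 0$ ($d = 0 \cdot 0 = 0$)
$r{\left(10 \right)} \left(d + f{\left(-6 \right)}\right) = \left(2 + 10\right) \left(0 + 2 \left(-6\right) \left(4 - 6\right)\right) = 12 \left(0 + 2 \left(-6\right) \left(-2\right)\right) = 12 \left(0 + 24\right) = 12 \cdot 24 = 288$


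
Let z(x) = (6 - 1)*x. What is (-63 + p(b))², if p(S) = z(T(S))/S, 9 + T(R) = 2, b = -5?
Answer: 3136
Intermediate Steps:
T(R) = -7 (T(R) = -9 + 2 = -7)
z(x) = 5*x
p(S) = -35/S (p(S) = (5*(-7))/S = -35/S)
(-63 + p(b))² = (-63 - 35/(-5))² = (-63 - 35*(-⅕))² = (-63 + 7)² = (-56)² = 3136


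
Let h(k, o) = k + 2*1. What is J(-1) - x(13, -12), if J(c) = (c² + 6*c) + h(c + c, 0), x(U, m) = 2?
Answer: -7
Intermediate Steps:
h(k, o) = 2 + k (h(k, o) = k + 2 = 2 + k)
J(c) = 2 + c² + 8*c (J(c) = (c² + 6*c) + (2 + (c + c)) = (c² + 6*c) + (2 + 2*c) = 2 + c² + 8*c)
J(-1) - x(13, -12) = (2 + (-1)² + 8*(-1)) - 1*2 = (2 + 1 - 8) - 2 = -5 - 2 = -7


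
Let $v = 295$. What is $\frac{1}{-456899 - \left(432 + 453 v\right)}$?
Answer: $- \frac{1}{590966} \approx -1.6921 \cdot 10^{-6}$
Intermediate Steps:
$\frac{1}{-456899 - \left(432 + 453 v\right)} = \frac{1}{-456899 - 134067} = \frac{1}{-590966} = - \frac{1}{590966}$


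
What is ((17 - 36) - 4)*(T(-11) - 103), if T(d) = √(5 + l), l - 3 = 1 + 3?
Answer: 2369 - 46*√3 ≈ 2289.3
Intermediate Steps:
l = 7 (l = 3 + (1 + 3) = 3 + 4 = 7)
T(d) = 2*√3 (T(d) = √(5 + 7) = √12 = 2*√3)
((17 - 36) - 4)*(T(-11) - 103) = ((17 - 36) - 4)*(2*√3 - 103) = (-19 - 4)*(-103 + 2*√3) = -23*(-103 + 2*√3) = 2369 - 46*√3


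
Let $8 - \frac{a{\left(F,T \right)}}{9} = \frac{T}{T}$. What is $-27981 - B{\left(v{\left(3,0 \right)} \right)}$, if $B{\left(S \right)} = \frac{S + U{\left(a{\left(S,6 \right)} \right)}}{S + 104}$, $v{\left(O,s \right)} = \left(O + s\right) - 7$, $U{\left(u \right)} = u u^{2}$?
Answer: $- \frac{3048143}{100} \approx -30481.0$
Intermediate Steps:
$a{\left(F,T \right)} = 63$ ($a{\left(F,T \right)} = 72 - 9 \frac{T}{T} = 72 - 9 = 63$)
$U{\left(u \right)} = u^{3}$
$v{\left(O,s \right)} = -7 + O + s$
$B{\left(S \right)} = \frac{250047 + S}{104 + S}$ ($B{\left(S \right)} = \frac{S + 63^{3}}{S + 104} = \frac{S + 250047}{104 + S} = \frac{250047 + S}{104 + S}$)
$-27981 - B{\left(v{\left(3,0 \right)} \right)} = -27981 - \frac{250047 + \left(-7 + 3 + 0\right)}{104 + \left(-7 + 3 + 0\right)} = -27981 - \frac{250047 - 4}{104 - 4} = -27981 - \frac{1}{100} \cdot 250043 = -27981 - \frac{250043}{100} = - \frac{3048143}{100}$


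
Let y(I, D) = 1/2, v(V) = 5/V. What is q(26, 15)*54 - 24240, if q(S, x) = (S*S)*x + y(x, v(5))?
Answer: 523347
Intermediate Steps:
y(I, D) = ½
q(S, x) = ½ + x*S² (q(S, x) = (S*S)*x + ½ = S²*x + ½ = x*S² + ½ = ½ + x*S²)
q(26, 15)*54 - 24240 = (½ + 15*26²)*54 - 24240 = (½ + 15*676)*54 - 24240 = (½ + 10140)*54 - 24240 = (20281/2)*54 - 24240 = 547587 - 24240 = 523347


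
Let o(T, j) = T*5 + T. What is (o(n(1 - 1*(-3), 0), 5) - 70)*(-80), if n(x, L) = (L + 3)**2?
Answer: 1280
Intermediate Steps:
n(x, L) = (3 + L)**2
o(T, j) = 6*T (o(T, j) = 5*T + T = 6*T)
(o(n(1 - 1*(-3), 0), 5) - 70)*(-80) = (6*(3 + 0)**2 - 70)*(-80) = (6*3**2 - 70)*(-80) = (6*9 - 70)*(-80) = (54 - 70)*(-80) = -16*(-80) = 1280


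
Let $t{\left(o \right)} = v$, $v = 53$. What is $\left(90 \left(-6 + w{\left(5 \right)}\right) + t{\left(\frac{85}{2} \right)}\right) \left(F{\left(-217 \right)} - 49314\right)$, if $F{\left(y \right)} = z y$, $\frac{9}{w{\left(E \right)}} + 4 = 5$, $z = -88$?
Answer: $-9760414$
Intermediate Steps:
$w{\left(E \right)} = 9$ ($w{\left(E \right)} = \frac{9}{-4 + 5} = \frac{9}{1} = 9 \cdot 1 = 9$)
$t{\left(o \right)} = 53$
$F{\left(y \right)} = - 88 y$
$\left(90 \left(-6 + w{\left(5 \right)}\right) + t{\left(\frac{85}{2} \right)}\right) \left(F{\left(-217 \right)} - 49314\right) = \left(90 \left(-6 + 9\right) + 53\right) \left(\left(-88\right) \left(-217\right) - 49314\right) = \left(90 \cdot 3 + 53\right) \left(19096 - 49314\right) = \left(270 + 53\right) \left(-30218\right) = 323 \left(-30218\right) = -9760414$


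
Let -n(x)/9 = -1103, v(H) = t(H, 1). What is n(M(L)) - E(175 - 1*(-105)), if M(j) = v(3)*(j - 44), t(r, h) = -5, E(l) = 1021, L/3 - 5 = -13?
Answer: 8906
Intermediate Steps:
L = -24 (L = 15 + 3*(-13) = 15 - 39 = -24)
v(H) = -5
M(j) = 220 - 5*j (M(j) = -5*(j - 44) = -5*(-44 + j) = 220 - 5*j)
n(x) = 9927 (n(x) = -9*(-1103) = 9927)
n(M(L)) - E(175 - 1*(-105)) = 9927 - 1*1021 = 9927 - 1021 = 8906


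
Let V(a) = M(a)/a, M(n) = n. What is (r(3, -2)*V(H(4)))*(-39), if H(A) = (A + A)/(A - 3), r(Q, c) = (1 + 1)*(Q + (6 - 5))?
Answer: -312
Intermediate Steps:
r(Q, c) = 2 + 2*Q (r(Q, c) = 2*(Q + 1) = 2*(1 + Q) = 2 + 2*Q)
H(A) = 2*A/(-3 + A) (H(A) = (2*A)/(-3 + A) = 2*A/(-3 + A))
V(a) = 1 (V(a) = a/a = 1)
(r(3, -2)*V(H(4)))*(-39) = ((2 + 2*3)*1)*(-39) = ((2 + 6)*1)*(-39) = (8*1)*(-39) = 8*(-39) = -312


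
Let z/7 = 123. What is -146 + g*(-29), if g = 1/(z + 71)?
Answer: -136101/932 ≈ -146.03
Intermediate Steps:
z = 861 (z = 7*123 = 861)
g = 1/932 (g = 1/(861 + 71) = 1/932 ≈ 0.0010730)
-146 + g*(-29) = -146 + (1/932)*(-29) = -146 - 29/932 = -136101/932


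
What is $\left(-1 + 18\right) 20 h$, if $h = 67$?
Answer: $22780$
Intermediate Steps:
$\left(-1 + 18\right) 20 h = \left(-1 + 18\right) 20 \cdot 67 = 17 \cdot 20 \cdot 67 = 340 \cdot 67 = 22780$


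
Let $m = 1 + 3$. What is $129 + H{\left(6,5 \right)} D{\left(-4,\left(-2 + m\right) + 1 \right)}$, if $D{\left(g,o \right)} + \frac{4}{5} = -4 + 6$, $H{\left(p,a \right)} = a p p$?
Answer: $345$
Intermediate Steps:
$m = 4$
$H{\left(p,a \right)} = a p^{2}$
$D{\left(g,o \right)} = \frac{6}{5}$ ($D{\left(g,o \right)} = - \frac{4}{5} + \left(-4 + 6\right) = - \frac{4}{5} + 2 = \frac{6}{5}$)
$129 + H{\left(6,5 \right)} D{\left(-4,\left(-2 + m\right) + 1 \right)} = 129 + 5 \cdot 6^{2} \cdot \frac{6}{5} = 129 + 5 \cdot 36 \cdot \frac{6}{5} = 129 + 180 \cdot \frac{6}{5} = 129 + 216 = 345$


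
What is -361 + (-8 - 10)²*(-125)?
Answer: -40861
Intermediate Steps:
-361 + (-8 - 10)²*(-125) = -361 + (-18)²*(-125) = -361 + 324*(-125) = -361 - 40500 = -40861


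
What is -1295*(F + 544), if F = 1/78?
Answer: -54950735/78 ≈ -7.0450e+5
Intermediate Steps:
F = 1/78 ≈ 0.012821
-1295*(F + 544) = -1295*(1/78 + 544) = -1295*42433/78 = -54950735/78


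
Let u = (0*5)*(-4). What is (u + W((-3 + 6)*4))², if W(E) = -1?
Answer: 1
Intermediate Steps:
u = 0 (u = 0*(-4) = 0)
(u + W((-3 + 6)*4))² = (0 - 1)² = (-1)² = 1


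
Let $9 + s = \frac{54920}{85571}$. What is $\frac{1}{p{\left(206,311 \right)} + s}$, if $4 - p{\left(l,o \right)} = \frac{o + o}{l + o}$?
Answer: $- \frac{44240207}{246032557} \approx -0.17981$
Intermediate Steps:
$p{\left(l,o \right)} = 4 - \frac{2 o}{l + o}$ ($p{\left(l,o \right)} = 4 - \frac{o + o}{l + o} = 4 - \frac{2 o}{l + o}$)
$s = - \frac{715219}{85571}$ ($s = -9 + \frac{54920}{85571} = - \frac{715219}{85571} \approx -8.3582$)
$\frac{1}{p{\left(206,311 \right)} + s} = \frac{1}{\frac{2 \left(311 + 2 \cdot 206\right)}{206 + 311} - \frac{715219}{85571}} = \frac{1}{\frac{2 \left(311 + 412\right)}{517} - \frac{715219}{85571}} = \frac{1}{2 \cdot \frac{1}{517} \cdot 723 - \frac{715219}{85571}} = \frac{1}{\frac{1446}{517} - \frac{715219}{85571}} = \frac{1}{- \frac{246032557}{44240207}} = - \frac{44240207}{246032557}$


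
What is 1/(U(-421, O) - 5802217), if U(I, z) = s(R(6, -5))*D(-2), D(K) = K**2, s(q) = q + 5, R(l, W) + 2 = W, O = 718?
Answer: -1/5802225 ≈ -1.7235e-7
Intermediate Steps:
R(l, W) = -2 + W
s(q) = 5 + q
U(I, z) = -8 (U(I, z) = (5 + (-2 - 5))*(-2)**2 = (5 - 7)*4 = -2*4 = -8)
1/(U(-421, O) - 5802217) = 1/(-8 - 5802217) = 1/(-5802225) = -1/5802225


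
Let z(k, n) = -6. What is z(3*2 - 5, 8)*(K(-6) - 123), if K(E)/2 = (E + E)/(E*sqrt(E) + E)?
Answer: 6*(-119*I + 123*sqrt(6))/(sqrt(6) - I) ≈ 734.57 + 8.3983*I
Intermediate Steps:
K(E) = 4*E/(E + E**(3/2)) (K(E) = 2*((E + E)/(E*sqrt(E) + E)) = 2*((2*E)/(E**(3/2) + E)) = 2*((2*E)/(E + E**(3/2))) = 2*(2*E/(E + E**(3/2))) = 4*E/(E + E**(3/2)))
z(3*2 - 5, 8)*(K(-6) - 123) = -6*(4*(-6)/(-6 + (-6)**(3/2)) - 123) = -6*(4*(-6)/(-6 - 6*I*sqrt(6)) - 123) = -6*(-24/(-6 - 6*I*sqrt(6)) - 123) = -6*(-123 - 24/(-6 - 6*I*sqrt(6))) = 738 + 144/(-6 - 6*I*sqrt(6))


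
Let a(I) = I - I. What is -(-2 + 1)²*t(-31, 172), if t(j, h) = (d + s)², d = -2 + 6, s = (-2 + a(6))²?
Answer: -64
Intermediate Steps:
a(I) = 0
s = 4 (s = (-2 + 0)² = (-2)² = 4)
d = 4
t(j, h) = 64 (t(j, h) = (4 + 4)² = 8² = 64)
-(-2 + 1)²*t(-31, 172) = -(-2 + 1)²*64 = -(-1)²*64 = -64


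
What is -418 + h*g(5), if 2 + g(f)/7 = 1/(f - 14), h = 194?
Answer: -29564/9 ≈ -3284.9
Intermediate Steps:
g(f) = -14 + 7/(-14 + f) (g(f) = -14 + 7/(f - 14) = -14 + 7/(-14 + f))
-418 + h*g(5) = -418 + 194*(7*(29 - 2*5)/(-14 + 5)) = -418 + 194*(7*(29 - 10)/(-9)) = -418 + 194*(7*(-1/9)*19) = -418 + 194*(-133/9) = -418 - 25802/9 = -29564/9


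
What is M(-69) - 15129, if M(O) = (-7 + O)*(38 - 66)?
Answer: -13001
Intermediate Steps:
M(O) = 196 - 28*O (M(O) = (-7 + O)*(-28) = 196 - 28*O)
M(-69) - 15129 = (196 - 28*(-69)) - 15129 = (196 + 1932) - 15129 = 2128 - 15129 = -13001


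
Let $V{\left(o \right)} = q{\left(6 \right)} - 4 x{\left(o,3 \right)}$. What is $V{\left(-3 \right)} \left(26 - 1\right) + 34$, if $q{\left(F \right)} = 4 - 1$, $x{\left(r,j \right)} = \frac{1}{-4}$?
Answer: $134$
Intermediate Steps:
$x{\left(r,j \right)} = - \frac{1}{4}$
$q{\left(F \right)} = 3$ ($q{\left(F \right)} = 4 - 1 = 3$)
$V{\left(o \right)} = 4$ ($V{\left(o \right)} = 3 - -1 = 3 + 1 = 4$)
$V{\left(-3 \right)} \left(26 - 1\right) + 34 = 4 \left(26 - 1\right) + 34 = 4 \cdot 25 + 34 = 100 + 34 = 134$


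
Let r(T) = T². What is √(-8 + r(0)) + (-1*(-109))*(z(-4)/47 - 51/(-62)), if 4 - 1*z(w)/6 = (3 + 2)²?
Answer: -590235/2914 + 2*I*√2 ≈ -202.55 + 2.8284*I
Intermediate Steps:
z(w) = -126 (z(w) = 24 - 6*(3 + 2)² = 24 - 6*5² = 24 - 6*25 = 24 - 150 = -126)
√(-8 + r(0)) + (-1*(-109))*(z(-4)/47 - 51/(-62)) = √(-8 + 0²) + (-1*(-109))*(-126/47 - 51/(-62)) = √(-8 + 0) + 109*(-126*1/47 - 51*(-1/62)) = √(-8) + 109*(-126/47 + 51/62) = 2*I*√2 + 109*(-5415/2914) = 2*I*√2 - 590235/2914 = -590235/2914 + 2*I*√2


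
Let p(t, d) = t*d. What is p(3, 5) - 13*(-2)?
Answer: 41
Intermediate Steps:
p(t, d) = d*t
p(3, 5) - 13*(-2) = 5*3 - 13*(-2) = 15 + 26 = 41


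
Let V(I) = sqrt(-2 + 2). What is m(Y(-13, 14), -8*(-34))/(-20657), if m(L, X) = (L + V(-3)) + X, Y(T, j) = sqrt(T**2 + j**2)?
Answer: -272/20657 - sqrt(365)/20657 ≈ -0.014092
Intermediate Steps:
V(I) = 0 (V(I) = sqrt(0) = 0)
m(L, X) = L + X (m(L, X) = (L + 0) + X = L + X)
m(Y(-13, 14), -8*(-34))/(-20657) = (sqrt((-13)**2 + 14**2) - 8*(-34))/(-20657) = (sqrt(169 + 196) + 272)*(-1/20657) = (sqrt(365) + 272)*(-1/20657) = (272 + sqrt(365))*(-1/20657) = -272/20657 - sqrt(365)/20657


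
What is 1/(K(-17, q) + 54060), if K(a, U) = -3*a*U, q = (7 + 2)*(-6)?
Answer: 1/51306 ≈ 1.9491e-5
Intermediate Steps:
q = -54 (q = 9*(-6) = -54)
K(a, U) = -3*U*a
1/(K(-17, q) + 54060) = 1/(-3*(-54)*(-17) + 54060) = 1/(-2754 + 54060) = 1/51306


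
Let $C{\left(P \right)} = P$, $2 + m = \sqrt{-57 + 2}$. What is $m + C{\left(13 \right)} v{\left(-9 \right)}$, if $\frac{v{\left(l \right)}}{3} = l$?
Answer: $-353 + i \sqrt{55} \approx -353.0 + 7.4162 i$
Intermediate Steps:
$v{\left(l \right)} = 3 l$
$m = -2 + i \sqrt{55}$ ($m = -2 + \sqrt{-57 + 2} = -2 + \sqrt{-55} = -2 + i \sqrt{55} \approx -2.0 + 7.4162 i$)
$m + C{\left(13 \right)} v{\left(-9 \right)} = \left(-2 + i \sqrt{55}\right) + 13 \cdot 3 \left(-9\right) = \left(-2 + i \sqrt{55}\right) + 13 \left(-27\right) = \left(-2 + i \sqrt{55}\right) - 351 = -353 + i \sqrt{55}$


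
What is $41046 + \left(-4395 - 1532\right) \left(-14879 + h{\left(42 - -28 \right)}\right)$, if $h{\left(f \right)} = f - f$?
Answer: $88228879$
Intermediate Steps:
$h{\left(f \right)} = 0$
$41046 + \left(-4395 - 1532\right) \left(-14879 + h{\left(42 - -28 \right)}\right) = 41046 + \left(-4395 - 1532\right) \left(-14879 + 0\right) = 41046 - -88187833 = 41046 + 88187833 = 88228879$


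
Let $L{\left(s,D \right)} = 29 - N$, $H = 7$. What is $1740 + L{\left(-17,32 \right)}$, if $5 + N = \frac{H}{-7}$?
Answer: $1775$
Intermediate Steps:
$N = -6$ ($N = -5 + \frac{7}{-7} = -5 + 7 \left(- \frac{1}{7}\right) = -5 - 1 = -6$)
$L{\left(s,D \right)} = 35$ ($L{\left(s,D \right)} = 29 - -6 = 29 + 6 = 35$)
$1740 + L{\left(-17,32 \right)} = 1740 + 35 = 1775$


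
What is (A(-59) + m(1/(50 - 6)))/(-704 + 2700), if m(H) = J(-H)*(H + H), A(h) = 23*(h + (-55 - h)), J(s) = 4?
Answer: -13913/21956 ≈ -0.63368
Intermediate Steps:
A(h) = -1265 (A(h) = 23*(-55) = -1265)
m(H) = 8*H (m(H) = 4*(H + H) = 4*(2*H) = 8*H)
(A(-59) + m(1/(50 - 6)))/(-704 + 2700) = (-1265 + 8/(50 - 6))/(-704 + 2700) = (-1265 + 8/44)/1996 = (-1265 + 8*(1/44))*(1/1996) = (-1265 + 2/11)*(1/1996) = -13913/11*1/1996 = -13913/21956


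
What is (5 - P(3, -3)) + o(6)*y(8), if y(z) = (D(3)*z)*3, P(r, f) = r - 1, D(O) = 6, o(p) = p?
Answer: 867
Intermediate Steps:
P(r, f) = -1 + r
y(z) = 18*z (y(z) = (6*z)*3 = 18*z)
(5 - P(3, -3)) + o(6)*y(8) = (5 - (-1 + 3)) + 6*(18*8) = (5 - 1*2) + 6*144 = (5 - 2) + 864 = 3 + 864 = 867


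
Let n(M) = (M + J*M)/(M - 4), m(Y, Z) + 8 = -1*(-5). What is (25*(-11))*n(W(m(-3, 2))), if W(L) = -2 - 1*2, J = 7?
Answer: -1100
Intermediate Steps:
m(Y, Z) = -3 (m(Y, Z) = -8 - 1*(-5) = -8 + 5 = -3)
W(L) = -4 (W(L) = -2 - 2 = -4)
n(M) = 8*M/(-4 + M) (n(M) = (M + 7*M)/(M - 4) = (8*M)/(-4 + M) = 8*M/(-4 + M))
(25*(-11))*n(W(m(-3, 2))) = (25*(-11))*(8*(-4)/(-4 - 4)) = -2200*(-4)/(-8) = -2200*(-4)*(-1)/8 = -275*4 = -1100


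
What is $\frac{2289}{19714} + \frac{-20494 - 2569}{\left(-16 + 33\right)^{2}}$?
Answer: $- \frac{454002461}{5697346} \approx -79.687$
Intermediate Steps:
$\frac{2289}{19714} + \frac{-20494 - 2569}{\left(-16 + 33\right)^{2}} = 2289 \cdot \frac{1}{19714} - \frac{23063}{17^{2}} = \frac{2289}{19714} - \frac{23063}{289} = - \frac{454002461}{5697346}$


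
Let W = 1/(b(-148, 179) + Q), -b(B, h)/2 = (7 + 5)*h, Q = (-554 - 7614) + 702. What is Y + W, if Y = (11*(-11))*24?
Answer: -34156849/11762 ≈ -2904.0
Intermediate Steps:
Q = -7466 (Q = -8168 + 702 = -7466)
b(B, h) = -24*h (b(B, h) = -2*(7 + 5)*h = -24*h)
W = -1/11762 (W = 1/(-24*179 - 7466) = 1/(-4296 - 7466) = 1/(-11762) = -1/11762 ≈ -8.5020e-5)
Y = -2904 (Y = -121*24 = -2904)
Y + W = -2904 - 1/11762 = -34156849/11762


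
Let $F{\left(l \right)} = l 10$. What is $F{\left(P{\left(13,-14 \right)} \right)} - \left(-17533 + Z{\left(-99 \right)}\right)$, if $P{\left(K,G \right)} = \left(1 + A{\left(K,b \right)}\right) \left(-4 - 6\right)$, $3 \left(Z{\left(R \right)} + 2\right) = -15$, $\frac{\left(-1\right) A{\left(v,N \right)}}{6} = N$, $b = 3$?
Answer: $19240$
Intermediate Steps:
$A{\left(v,N \right)} = - 6 N$
$Z{\left(R \right)} = -7$ ($Z{\left(R \right)} = -2 + \frac{1}{3} \left(-15\right) = -2 - 5 = -7$)
$P{\left(K,G \right)} = 170$ ($P{\left(K,G \right)} = \left(1 - 18\right) \left(-4 - 6\right) = \left(1 - 18\right) \left(-10\right) = \left(-17\right) \left(-10\right) = 170$)
$F{\left(l \right)} = 10 l$
$F{\left(P{\left(13,-14 \right)} \right)} - \left(-17533 + Z{\left(-99 \right)}\right) = 10 \cdot 170 + \left(17533 - -7\right) = 1700 + \left(17533 + 7\right) = 1700 + 17540 = 19240$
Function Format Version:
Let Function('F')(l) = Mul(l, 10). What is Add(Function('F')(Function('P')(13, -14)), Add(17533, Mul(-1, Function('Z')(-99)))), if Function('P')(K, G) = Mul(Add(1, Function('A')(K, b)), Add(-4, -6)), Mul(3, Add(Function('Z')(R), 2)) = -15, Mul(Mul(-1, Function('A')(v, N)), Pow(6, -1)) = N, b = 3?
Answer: 19240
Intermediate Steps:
Function('A')(v, N) = Mul(-6, N)
Function('Z')(R) = -7 (Function('Z')(R) = Add(-2, Mul(Rational(1, 3), -15)) = Add(-2, -5) = -7)
Function('P')(K, G) = 170 (Function('P')(K, G) = Mul(Add(1, Mul(-6, 3)), Add(-4, -6)) = Mul(Add(1, -18), -10) = Mul(-17, -10) = 170)
Function('F')(l) = Mul(10, l)
Add(Function('F')(Function('P')(13, -14)), Add(17533, Mul(-1, Function('Z')(-99)))) = Add(Mul(10, 170), Add(17533, Mul(-1, -7))) = Add(1700, Add(17533, 7)) = Add(1700, 17540) = 19240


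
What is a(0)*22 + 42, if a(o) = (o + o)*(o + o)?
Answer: 42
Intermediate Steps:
a(o) = 4*o² (a(o) = (2*o)*(2*o) = 4*o²)
a(0)*22 + 42 = (4*0²)*22 + 42 = (4*0)*22 + 42 = 0*22 + 42 = 0 + 42 = 42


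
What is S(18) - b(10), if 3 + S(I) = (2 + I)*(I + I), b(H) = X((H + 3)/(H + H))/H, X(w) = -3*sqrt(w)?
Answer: 717 + 3*sqrt(65)/100 ≈ 717.24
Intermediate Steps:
b(H) = -3*sqrt(2)*sqrt((3 + H)/H)/(2*H) (b(H) = (-3*sqrt((H + 3)/(H + H)))/H = (-3*sqrt((1/(2*H))*(3 + H)))/H = (-3*sqrt((3 + H)/(2*H)))/H = (-3*sqrt(2)*sqrt((3 + H)/H)/2)/H = -3*sqrt(2)*sqrt((3 + H)/H)/(2*H))
S(I) = -3 + 2*I*(2 + I) (S(I) = -3 + (2 + I)*(I + I) = -3 + (2 + I)*(2*I) = -3 + 2*I*(2 + I))
S(18) - b(10) = (-3 + 2*18**2 + 4*18) - (-3)*sqrt(2)*sqrt((3 + 10)/10)/(2*10) = (-3 + 2*324 + 72) - (-3)*sqrt(2)*sqrt((1/10)*13)/(2*10) = (-3 + 648 + 72) - (-3)*sqrt(2)*sqrt(13/10)/(2*10) = 717 - (-3)*sqrt(2)*sqrt(130)/10/(2*10) = 717 - (-3)*sqrt(65)/100 = 717 + 3*sqrt(65)/100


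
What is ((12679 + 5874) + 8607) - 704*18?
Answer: 14488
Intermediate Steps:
((12679 + 5874) + 8607) - 704*18 = (18553 + 8607) - 12672 = 27160 - 12672 = 14488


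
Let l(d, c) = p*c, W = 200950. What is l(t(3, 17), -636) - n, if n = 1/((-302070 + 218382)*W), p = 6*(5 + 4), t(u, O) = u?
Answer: -577566606038399/16817103600 ≈ -34344.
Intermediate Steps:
p = 54 (p = 6*9 = 54)
l(d, c) = 54*c
n = -1/16817103600 (n = 1/((-302070 + 218382)*200950) = (1/200950)/(-83688) = -1/83688*1/200950 = -1/16817103600 ≈ -5.9463e-11)
l(t(3, 17), -636) - n = 54*(-636) - 1*(-1/16817103600) = -34344 + 1/16817103600 = -577566606038399/16817103600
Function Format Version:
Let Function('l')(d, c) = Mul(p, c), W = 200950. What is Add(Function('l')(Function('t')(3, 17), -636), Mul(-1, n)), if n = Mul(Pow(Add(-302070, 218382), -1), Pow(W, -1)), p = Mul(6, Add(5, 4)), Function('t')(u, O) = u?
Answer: Rational(-577566606038399, 16817103600) ≈ -34344.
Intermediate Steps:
p = 54 (p = Mul(6, 9) = 54)
Function('l')(d, c) = Mul(54, c)
n = Rational(-1, 16817103600) (n = Mul(Pow(Add(-302070, 218382), -1), Pow(200950, -1)) = Mul(Pow(-83688, -1), Rational(1, 200950)) = Mul(Rational(-1, 83688), Rational(1, 200950)) = Rational(-1, 16817103600) ≈ -5.9463e-11)
Add(Function('l')(Function('t')(3, 17), -636), Mul(-1, n)) = Add(Mul(54, -636), Mul(-1, Rational(-1, 16817103600))) = Add(-34344, Rational(1, 16817103600)) = Rational(-577566606038399, 16817103600)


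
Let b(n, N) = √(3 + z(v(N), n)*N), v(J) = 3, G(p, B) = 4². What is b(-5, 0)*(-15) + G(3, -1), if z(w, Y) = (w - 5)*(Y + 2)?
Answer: 16 - 15*√3 ≈ -9.9808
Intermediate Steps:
G(p, B) = 16
z(w, Y) = (-5 + w)*(2 + Y)
b(n, N) = √(3 + N*(-4 - 2*n)) (b(n, N) = √(3 + (-10 - 5*n + 2*3 + n*3)*N) = √(3 + (-10 - 5*n + 6 + 3*n)*N) = √(3 + (-4 - 2*n)*N) = √(3 + N*(-4 - 2*n)))
b(-5, 0)*(-15) + G(3, -1) = √(3 - 2*0*(2 - 5))*(-15) + 16 = √(3 - 2*0*(-3))*(-15) + 16 = √(3 + 0)*(-15) + 16 = √3*(-15) + 16 = -15*√3 + 16 = 16 - 15*√3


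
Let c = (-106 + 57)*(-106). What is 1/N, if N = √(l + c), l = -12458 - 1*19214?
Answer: -I*√2942/8826 ≈ -0.0061455*I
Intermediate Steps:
l = -31672 (l = -12458 - 19214 = -31672)
c = 5194 (c = -49*(-106) = 5194)
N = 3*I*√2942 (N = √(-31672 + 5194) = √(-26478) = 3*I*√2942 ≈ 162.72*I)
1/N = 1/(3*I*√2942) = -I*√2942/8826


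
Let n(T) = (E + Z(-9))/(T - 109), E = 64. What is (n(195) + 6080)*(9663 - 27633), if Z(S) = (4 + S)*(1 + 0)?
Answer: -4698606915/43 ≈ -1.0927e+8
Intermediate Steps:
Z(S) = 4 + S (Z(S) = (4 + S)*1 = 4 + S)
n(T) = 59/(-109 + T) (n(T) = (64 + (4 - 9))/(T - 109) = (64 - 5)/(-109 + T) = 59/(-109 + T))
(n(195) + 6080)*(9663 - 27633) = (59/(-109 + 195) + 6080)*(9663 - 27633) = (59/86 + 6080)*(-17970) = (522939/86)*(-17970) = -4698606915/43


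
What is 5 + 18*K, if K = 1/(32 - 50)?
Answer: 4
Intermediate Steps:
K = -1/18 (K = 1/(-18) = -1/18 ≈ -0.055556)
5 + 18*K = 5 + 18*(-1/18) = 5 - 1 = 4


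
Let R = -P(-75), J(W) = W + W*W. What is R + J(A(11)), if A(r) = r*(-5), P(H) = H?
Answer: 3045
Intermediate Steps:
A(r) = -5*r
J(W) = W + W**2
R = 75 (R = -1*(-75) = 75)
R + J(A(11)) = 75 + (-5*11)*(1 - 5*11) = 75 - 55*(1 - 55) = 75 - 55*(-54) = 75 + 2970 = 3045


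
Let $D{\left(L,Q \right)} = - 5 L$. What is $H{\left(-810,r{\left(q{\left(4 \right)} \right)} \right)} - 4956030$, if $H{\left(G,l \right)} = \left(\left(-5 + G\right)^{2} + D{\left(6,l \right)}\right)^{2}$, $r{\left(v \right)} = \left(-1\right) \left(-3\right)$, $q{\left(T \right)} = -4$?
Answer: $441150041995$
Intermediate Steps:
$r{\left(v \right)} = 3$
$H{\left(G,l \right)} = \left(-30 + \left(-5 + G\right)^{2}\right)^{2}$ ($H{\left(G,l \right)} = \left(\left(-5 + G\right)^{2} - 30\right)^{2} = \left(-30 + \left(-5 + G\right)^{2}\right)^{2}$)
$H{\left(-810,r{\left(q{\left(4 \right)} \right)} \right)} - 4956030 = \left(-30 + \left(-5 - 810\right)^{2}\right)^{2} - 4956030 = \left(-30 + \left(-815\right)^{2}\right)^{2} - 4956030 = \left(-30 + 664225\right)^{2} - 4956030 = 664195^{2} - 4956030 = 441154998025 - 4956030 = 441150041995$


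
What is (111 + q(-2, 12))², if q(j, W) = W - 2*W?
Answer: 9801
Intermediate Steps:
q(j, W) = -W
(111 + q(-2, 12))² = (111 - 1*12)² = (111 - 12)² = 99² = 9801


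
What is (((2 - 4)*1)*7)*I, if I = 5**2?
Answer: -350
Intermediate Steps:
I = 25
(((2 - 4)*1)*7)*I = (((2 - 4)*1)*7)*25 = (-2*1*7)*25 = -2*7*25 = -14*25 = -350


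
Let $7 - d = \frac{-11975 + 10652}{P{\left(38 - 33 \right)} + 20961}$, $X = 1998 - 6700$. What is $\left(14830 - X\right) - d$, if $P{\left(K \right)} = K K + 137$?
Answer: $\frac{45825028}{2347} \approx 19525.0$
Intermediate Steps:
$P{\left(K \right)} = 137 + K^{2}$ ($P{\left(K \right)} = K^{2} + 137 = 137 + K^{2}$)
$X = -4702$ ($X = 1998 - 6700 = -4702$)
$d = \frac{16576}{2347}$ ($d = 7 - \frac{-11975 + 10652}{\left(137 + \left(38 - 33\right)^{2}\right) + 20961} = 7 - - \frac{1323}{\left(137 + \left(38 - 33\right)^{2}\right) + 20961} = 7 - - \frac{1323}{\left(137 + 5^{2}\right) + 20961} = 7 - - \frac{1323}{\left(137 + 25\right) + 20961} = 7 - - \frac{1323}{162 + 20961} = 7 - - \frac{1323}{21123} = 7 - \left(-1323\right) \frac{1}{21123} = 7 - - \frac{147}{2347} = 7 + \frac{147}{2347} = \frac{16576}{2347} \approx 7.0626$)
$\left(14830 - X\right) - d = \left(14830 - -4702\right) - \frac{16576}{2347} = \left(14830 + 4702\right) - \frac{16576}{2347} = 19532 - \frac{16576}{2347} = \frac{45825028}{2347}$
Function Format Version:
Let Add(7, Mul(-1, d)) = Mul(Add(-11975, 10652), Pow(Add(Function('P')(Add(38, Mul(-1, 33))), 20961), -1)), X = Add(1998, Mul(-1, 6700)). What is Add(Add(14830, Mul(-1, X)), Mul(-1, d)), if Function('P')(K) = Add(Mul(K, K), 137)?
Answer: Rational(45825028, 2347) ≈ 19525.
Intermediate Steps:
Function('P')(K) = Add(137, Pow(K, 2)) (Function('P')(K) = Add(Pow(K, 2), 137) = Add(137, Pow(K, 2)))
X = -4702 (X = Add(1998, -6700) = -4702)
d = Rational(16576, 2347) (d = Add(7, Mul(-1, Mul(Add(-11975, 10652), Pow(Add(Add(137, Pow(Add(38, Mul(-1, 33)), 2)), 20961), -1)))) = Add(7, Mul(-1, Mul(-1323, Pow(Add(Add(137, Pow(Add(38, -33), 2)), 20961), -1)))) = Add(7, Mul(-1, Mul(-1323, Pow(Add(Add(137, Pow(5, 2)), 20961), -1)))) = Add(7, Mul(-1, Mul(-1323, Pow(Add(Add(137, 25), 20961), -1)))) = Add(7, Mul(-1, Mul(-1323, Pow(Add(162, 20961), -1)))) = Add(7, Mul(-1, Mul(-1323, Pow(21123, -1)))) = Add(7, Mul(-1, Mul(-1323, Rational(1, 21123)))) = Add(7, Mul(-1, Rational(-147, 2347))) = Add(7, Rational(147, 2347)) = Rational(16576, 2347) ≈ 7.0626)
Add(Add(14830, Mul(-1, X)), Mul(-1, d)) = Add(Add(14830, Mul(-1, -4702)), Mul(-1, Rational(16576, 2347))) = Add(Add(14830, 4702), Rational(-16576, 2347)) = Add(19532, Rational(-16576, 2347)) = Rational(45825028, 2347)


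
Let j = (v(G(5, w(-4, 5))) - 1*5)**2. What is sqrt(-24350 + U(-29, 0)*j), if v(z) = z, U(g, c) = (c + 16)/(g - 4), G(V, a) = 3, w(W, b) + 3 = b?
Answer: I*sqrt(26519262)/33 ≈ 156.05*I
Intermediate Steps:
w(W, b) = -3 + b
U(g, c) = (16 + c)/(-4 + g)
j = 4 (j = (3 - 1*5)**2 = (3 - 5)**2 = (-2)**2 = 4)
sqrt(-24350 + U(-29, 0)*j) = sqrt(-24350 + ((16 + 0)/(-4 - 29))*4) = sqrt(-24350 + (16/(-33))*4) = sqrt(-24350 - 1/33*16*4) = sqrt(-24350 - 16/33*4) = sqrt(-24350 - 64/33) = sqrt(-803614/33) = I*sqrt(26519262)/33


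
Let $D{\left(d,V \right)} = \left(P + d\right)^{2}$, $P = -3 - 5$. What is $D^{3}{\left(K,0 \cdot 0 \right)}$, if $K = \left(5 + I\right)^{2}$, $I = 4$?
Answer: $151334226289$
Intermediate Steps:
$P = -8$ ($P = -3 - 5 = -8$)
$K = 81$ ($K = \left(5 + 4\right)^{2} = 9^{2} = 81$)
$D{\left(d,V \right)} = \left(-8 + d\right)^{2}$
$D^{3}{\left(K,0 \cdot 0 \right)} = \left(\left(-8 + 81\right)^{2}\right)^{3} = \left(73^{2}\right)^{3} = 5329^{3} = 151334226289$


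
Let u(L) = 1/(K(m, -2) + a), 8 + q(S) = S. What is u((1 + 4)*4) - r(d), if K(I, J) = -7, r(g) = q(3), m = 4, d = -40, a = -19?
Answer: 129/26 ≈ 4.9615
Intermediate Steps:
q(S) = -8 + S
r(g) = -5 (r(g) = -8 + 3 = -5)
u(L) = -1/26 (u(L) = 1/(-7 - 19) = 1/(-26) = -1/26)
u((1 + 4)*4) - r(d) = -1/26 - 1*(-5) = -1/26 + 5 = 129/26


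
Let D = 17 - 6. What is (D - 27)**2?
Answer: 256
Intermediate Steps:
D = 11
(D - 27)**2 = (11 - 27)**2 = (-16)**2 = 256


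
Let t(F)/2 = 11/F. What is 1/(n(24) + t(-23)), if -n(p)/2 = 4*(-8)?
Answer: 23/1450 ≈ 0.015862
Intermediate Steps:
t(F) = 22/F (t(F) = 2*(11/F) = 22/F)
n(p) = 64 (n(p) = -8*(-8) = -2*(-32) = 64)
1/(n(24) + t(-23)) = 1/(64 + 22/(-23)) = 1/(64 + 22*(-1/23)) = 1/(64 - 22/23) = 1/(1450/23) = 23/1450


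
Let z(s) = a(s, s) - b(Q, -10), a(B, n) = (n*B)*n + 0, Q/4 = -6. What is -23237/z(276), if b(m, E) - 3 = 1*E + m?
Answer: -23237/21024607 ≈ -0.0011052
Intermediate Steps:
Q = -24 (Q = 4*(-6) = -24)
b(m, E) = 3 + E + m (b(m, E) = 3 + (1*E + m) = 3 + (E + m) = 3 + E + m)
a(B, n) = B*n**2 (a(B, n) = (B*n)*n + 0 = B*n**2 + 0 = B*n**2)
z(s) = 31 + s**3 (z(s) = s*s**2 - (3 - 10 - 24) = s**3 - 1*(-31) = s**3 + 31 = 31 + s**3)
-23237/z(276) = -23237/(31 + 276**3) = -23237/(31 + 21024576) = -23237/21024607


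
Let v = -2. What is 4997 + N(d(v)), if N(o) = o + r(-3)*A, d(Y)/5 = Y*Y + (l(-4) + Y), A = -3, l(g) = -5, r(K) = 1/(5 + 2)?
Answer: 34871/7 ≈ 4981.6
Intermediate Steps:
r(K) = ⅐ (r(K) = 1/7 = ⅐)
d(Y) = -25 + 5*Y + 5*Y² (d(Y) = 5*(Y*Y + (-5 + Y)) = 5*(Y² + (-5 + Y)) = 5*(-5 + Y + Y²) = -25 + 5*Y + 5*Y²)
N(o) = -3/7 + o (N(o) = o + (⅐)*(-3) = o - 3/7 = -3/7 + o)
4997 + N(d(v)) = 4997 + (-3/7 + (-25 + 5*(-2) + 5*(-2)²)) = 4997 + (-3/7 + (-25 - 10 + 5*4)) = 4997 + (-3/7 + (-25 - 10 + 20)) = 4997 + (-3/7 - 15) = 4997 - 108/7 = 34871/7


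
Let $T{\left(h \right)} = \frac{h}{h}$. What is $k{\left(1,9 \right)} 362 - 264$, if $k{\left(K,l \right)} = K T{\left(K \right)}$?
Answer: $98$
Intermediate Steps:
$T{\left(h \right)} = 1$
$k{\left(K,l \right)} = K$ ($k{\left(K,l \right)} = K 1 = K$)
$k{\left(1,9 \right)} 362 - 264 = 1 \cdot 362 - 264 = 362 - 264 = 98$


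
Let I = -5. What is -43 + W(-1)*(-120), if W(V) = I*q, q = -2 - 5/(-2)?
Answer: 257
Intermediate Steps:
q = ½ (q = -2 - 5*(-½) = -2 + 5/2 = ½ ≈ 0.50000)
W(V) = -5/2 (W(V) = -5*½ = -5/2)
-43 + W(-1)*(-120) = -43 - 5/2*(-120) = -43 + 300 = 257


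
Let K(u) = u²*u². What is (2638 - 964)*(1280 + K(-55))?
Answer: 15320288970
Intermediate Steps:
K(u) = u⁴
(2638 - 964)*(1280 + K(-55)) = (2638 - 964)*(1280 + (-55)⁴) = 1674*(1280 + 9150625) = 1674*9151905 = 15320288970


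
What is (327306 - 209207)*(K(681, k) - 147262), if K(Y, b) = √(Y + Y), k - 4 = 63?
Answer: -17391494938 + 118099*√1362 ≈ -1.7387e+10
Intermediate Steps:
k = 67 (k = 4 + 63 = 67)
K(Y, b) = √2*√Y (K(Y, b) = √(2*Y) = √2*√Y)
(327306 - 209207)*(K(681, k) - 147262) = (327306 - 209207)*(√2*√681 - 147262) = 118099*(√1362 - 147262) = 118099*(-147262 + √1362) = -17391494938 + 118099*√1362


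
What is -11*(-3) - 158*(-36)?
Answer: 5721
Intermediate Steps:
-11*(-3) - 158*(-36) = 33 + 5688 = 5721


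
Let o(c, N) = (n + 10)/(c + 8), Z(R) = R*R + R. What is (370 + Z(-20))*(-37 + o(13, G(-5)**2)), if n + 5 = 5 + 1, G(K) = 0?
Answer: -191500/7 ≈ -27357.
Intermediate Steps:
Z(R) = R + R**2 (Z(R) = R**2 + R = R + R**2)
n = 1 (n = -5 + (5 + 1) = -5 + 6 = 1)
o(c, N) = 11/(8 + c) (o(c, N) = (1 + 10)/(c + 8) = 11/(8 + c))
(370 + Z(-20))*(-37 + o(13, G(-5)**2)) = (370 - 20*(1 - 20))*(-37 + 11/(8 + 13)) = (370 - 20*(-19))*(-37 + 11/21) = (370 + 380)*(-37 + 11*(1/21)) = 750*(-37 + 11/21) = 750*(-766/21) = -191500/7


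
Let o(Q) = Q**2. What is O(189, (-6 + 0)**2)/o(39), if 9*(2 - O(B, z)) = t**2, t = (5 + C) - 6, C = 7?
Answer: -2/1521 ≈ -0.0013149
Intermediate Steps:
t = 6 (t = (5 + 7) - 6 = 12 - 6 = 6)
O(B, z) = -2 (O(B, z) = 2 - 1/9*6**2 = 2 - 1/9*36 = 2 - 4 = -2)
O(189, (-6 + 0)**2)/o(39) = -2/(39**2) = -2/1521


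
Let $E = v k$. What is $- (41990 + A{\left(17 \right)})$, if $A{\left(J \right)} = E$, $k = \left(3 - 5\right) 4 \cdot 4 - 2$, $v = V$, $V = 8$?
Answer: $-41718$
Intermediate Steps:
$v = 8$
$k = -34$ ($k = \left(-2\right) 4 \cdot 4 - 2 = \left(-8\right) 4 - 2 = -32 - 2 = -34$)
$E = -272$ ($E = 8 \left(-34\right) = -272$)
$A{\left(J \right)} = -272$
$- (41990 + A{\left(17 \right)}) = - (41990 - 272) = \left(-1\right) 41718 = -41718$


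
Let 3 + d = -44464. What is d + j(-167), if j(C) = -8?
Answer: -44475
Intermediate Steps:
d = -44467 (d = -3 - 44464 = -44467)
d + j(-167) = -44467 - 8 = -44475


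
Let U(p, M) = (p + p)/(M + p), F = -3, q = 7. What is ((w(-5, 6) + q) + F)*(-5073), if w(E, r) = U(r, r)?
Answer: -25365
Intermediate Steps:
U(p, M) = 2*p/(M + p) (U(p, M) = (2*p)/(M + p) = 2*p/(M + p))
w(E, r) = 1 (w(E, r) = 2*r/(r + r) = 2*r/((2*r)) = 2*r*(1/(2*r)) = 1)
((w(-5, 6) + q) + F)*(-5073) = ((1 + 7) - 3)*(-5073) = (8 - 3)*(-5073) = 5*(-5073) = -25365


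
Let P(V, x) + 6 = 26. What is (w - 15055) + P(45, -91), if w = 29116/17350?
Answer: -130414067/8675 ≈ -15033.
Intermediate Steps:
w = 14558/8675 (w = 29116*(1/17350) = 14558/8675 ≈ 1.6782)
P(V, x) = 20 (P(V, x) = -6 + 26 = 20)
(w - 15055) + P(45, -91) = (14558/8675 - 15055) + 20 = -130587567/8675 + 20 = -130414067/8675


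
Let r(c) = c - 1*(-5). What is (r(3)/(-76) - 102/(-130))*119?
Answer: 99841/1235 ≈ 80.843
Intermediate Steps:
r(c) = 5 + c (r(c) = c + 5 = 5 + c)
(r(3)/(-76) - 102/(-130))*119 = ((5 + 3)/(-76) - 102/(-130))*119 = (8*(-1/76) - 102*(-1/130))*119 = (-2/19 + 51/65)*119 = (839/1235)*119 = 99841/1235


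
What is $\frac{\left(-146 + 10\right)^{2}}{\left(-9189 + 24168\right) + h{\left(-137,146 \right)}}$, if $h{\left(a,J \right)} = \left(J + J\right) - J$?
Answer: $\frac{18496}{15125} \approx 1.2229$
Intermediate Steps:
$h{\left(a,J \right)} = J$ ($h{\left(a,J \right)} = 2 J - J = J$)
$\frac{\left(-146 + 10\right)^{2}}{\left(-9189 + 24168\right) + h{\left(-137,146 \right)}} = \frac{\left(-146 + 10\right)^{2}}{\left(-9189 + 24168\right) + 146} = \frac{\left(-136\right)^{2}}{14979 + 146} = \frac{18496}{15125}$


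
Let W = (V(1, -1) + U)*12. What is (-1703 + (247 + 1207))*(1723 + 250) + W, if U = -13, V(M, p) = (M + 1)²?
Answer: -491385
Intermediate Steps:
V(M, p) = (1 + M)²
W = -108 (W = ((1 + 1)² - 13)*12 = (2² - 13)*12 = (4 - 13)*12 = -9*12 = -108)
(-1703 + (247 + 1207))*(1723 + 250) + W = (-1703 + (247 + 1207))*(1723 + 250) - 108 = (-1703 + 1454)*1973 - 108 = -249*1973 - 108 = -491277 - 108 = -491385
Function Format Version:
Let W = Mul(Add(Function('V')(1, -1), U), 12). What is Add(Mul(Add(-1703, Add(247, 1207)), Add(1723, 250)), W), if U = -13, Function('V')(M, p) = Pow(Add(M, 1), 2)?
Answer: -491385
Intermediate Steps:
Function('V')(M, p) = Pow(Add(1, M), 2)
W = -108 (W = Mul(Add(Pow(Add(1, 1), 2), -13), 12) = Mul(Add(Pow(2, 2), -13), 12) = Mul(Add(4, -13), 12) = Mul(-9, 12) = -108)
Add(Mul(Add(-1703, Add(247, 1207)), Add(1723, 250)), W) = Add(Mul(Add(-1703, Add(247, 1207)), Add(1723, 250)), -108) = Add(Mul(Add(-1703, 1454), 1973), -108) = Add(Mul(-249, 1973), -108) = Add(-491277, -108) = -491385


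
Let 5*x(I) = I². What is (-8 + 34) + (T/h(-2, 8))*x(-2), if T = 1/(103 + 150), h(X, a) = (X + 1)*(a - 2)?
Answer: 98668/3795 ≈ 25.999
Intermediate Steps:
h(X, a) = (1 + X)*(-2 + a)
T = 1/253 ≈ 0.0039526
x(I) = I²/5
(-8 + 34) + (T/h(-2, 8))*x(-2) = (-8 + 34) + (1/(253*(-2 + 8 - 2*(-2) - 2*8)))*((⅕)*(-2)²) = 26 + (1/(253*(-2 + 8 + 4 - 16)))*((⅕)*4) = 26 + ((1/253)/(-6))*(⅘) = 26 + ((1/253)*(-⅙))*(⅘) = 26 - 1/1518*⅘ = 26 - 2/3795 = 98668/3795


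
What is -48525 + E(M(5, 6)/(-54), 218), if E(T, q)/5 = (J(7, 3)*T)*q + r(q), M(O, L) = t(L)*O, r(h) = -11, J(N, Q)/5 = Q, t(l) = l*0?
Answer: -48580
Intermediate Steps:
t(l) = 0
J(N, Q) = 5*Q
M(O, L) = 0 (M(O, L) = 0*O = 0)
E(T, q) = -55 + 75*T*q (E(T, q) = 5*(((5*3)*T)*q - 11) = 5*((15*T)*q - 11) = 5*(15*T*q - 11) = 5*(-11 + 15*T*q) = -55 + 75*T*q)
-48525 + E(M(5, 6)/(-54), 218) = -48525 + (-55 + 75*(0/(-54))*218) = -48525 + (-55 + 75*(0*(-1/54))*218) = -48525 + (-55 + 75*0*218) = -48525 + (-55 + 0) = -48525 - 55 = -48580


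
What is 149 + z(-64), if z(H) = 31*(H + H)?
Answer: -3819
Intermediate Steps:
z(H) = 62*H (z(H) = 31*(2*H) = 62*H)
149 + z(-64) = 149 + 62*(-64) = 149 - 3968 = -3819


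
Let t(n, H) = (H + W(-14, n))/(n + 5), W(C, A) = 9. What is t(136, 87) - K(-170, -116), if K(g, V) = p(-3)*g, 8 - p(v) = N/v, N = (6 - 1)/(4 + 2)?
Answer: 595543/423 ≈ 1407.9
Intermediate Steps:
N = 5/6 ≈ 0.83333
p(v) = 8 - 5/(6*v)
t(n, H) = (9 + H)/(5 + n) (t(n, H) = (H + 9)/(n + 5) = (9 + H)/(5 + n))
K(g, V) = 149*g/18 (K(g, V) = (8 - 5/6/(-3))*g = (8 - 5/6*(-1/3))*g = (8 + 5/18)*g = 149*g/18)
t(136, 87) - K(-170, -116) = (9 + 87)/(5 + 136) - 149*(-170)/18 = 96/141 - 1*(-12665/9) = (1/141)*96 + 12665/9 = 32/47 + 12665/9 = 595543/423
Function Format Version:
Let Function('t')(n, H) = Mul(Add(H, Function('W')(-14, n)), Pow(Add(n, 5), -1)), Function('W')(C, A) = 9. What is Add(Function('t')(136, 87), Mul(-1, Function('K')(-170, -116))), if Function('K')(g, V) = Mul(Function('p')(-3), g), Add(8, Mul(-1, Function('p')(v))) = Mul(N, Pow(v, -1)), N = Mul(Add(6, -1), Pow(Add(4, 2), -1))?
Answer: Rational(595543, 423) ≈ 1407.9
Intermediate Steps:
N = Rational(5, 6) (N = Mul(5, Pow(6, -1)) = Mul(5, Rational(1, 6)) = Rational(5, 6) ≈ 0.83333)
Function('p')(v) = Add(8, Mul(Rational(-5, 6), Pow(v, -1))) (Function('p')(v) = Add(8, Mul(-1, Mul(Rational(5, 6), Pow(v, -1)))) = Add(8, Mul(Rational(-5, 6), Pow(v, -1))))
Function('t')(n, H) = Mul(Pow(Add(5, n), -1), Add(9, H)) (Function('t')(n, H) = Mul(Add(H, 9), Pow(Add(n, 5), -1)) = Mul(Add(9, H), Pow(Add(5, n), -1)) = Mul(Pow(Add(5, n), -1), Add(9, H)))
Function('K')(g, V) = Mul(Rational(149, 18), g) (Function('K')(g, V) = Mul(Add(8, Mul(Rational(-5, 6), Pow(-3, -1))), g) = Mul(Add(8, Mul(Rational(-5, 6), Rational(-1, 3))), g) = Mul(Add(8, Rational(5, 18)), g) = Mul(Rational(149, 18), g))
Add(Function('t')(136, 87), Mul(-1, Function('K')(-170, -116))) = Add(Mul(Pow(Add(5, 136), -1), Add(9, 87)), Mul(-1, Mul(Rational(149, 18), -170))) = Add(Mul(Pow(141, -1), 96), Mul(-1, Rational(-12665, 9))) = Add(Mul(Rational(1, 141), 96), Rational(12665, 9)) = Add(Rational(32, 47), Rational(12665, 9)) = Rational(595543, 423)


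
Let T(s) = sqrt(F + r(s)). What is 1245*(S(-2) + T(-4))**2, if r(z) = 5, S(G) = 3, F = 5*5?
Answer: 48555 + 7470*sqrt(30) ≈ 89470.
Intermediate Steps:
F = 25
T(s) = sqrt(30) (T(s) = sqrt(25 + 5) = sqrt(30))
1245*(S(-2) + T(-4))**2 = 1245*(3 + sqrt(30))**2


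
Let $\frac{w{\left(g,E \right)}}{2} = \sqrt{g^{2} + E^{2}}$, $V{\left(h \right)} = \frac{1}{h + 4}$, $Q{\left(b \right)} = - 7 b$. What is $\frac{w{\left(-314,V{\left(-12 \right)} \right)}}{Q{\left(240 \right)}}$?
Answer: $- \frac{\sqrt{6310145}}{6720} \approx -0.37381$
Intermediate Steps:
$V{\left(h \right)} = \frac{1}{4 + h}$
$w{\left(g,E \right)} = 2 \sqrt{E^{2} + g^{2}}$ ($w{\left(g,E \right)} = 2 \sqrt{g^{2} + E^{2}} = 2 \sqrt{E^{2} + g^{2}}$)
$\frac{w{\left(-314,V{\left(-12 \right)} \right)}}{Q{\left(240 \right)}} = \frac{2 \sqrt{\left(\frac{1}{4 - 12}\right)^{2} + \left(-314\right)^{2}}}{\left(-7\right) 240} = \frac{2 \sqrt{\left(\frac{1}{-8}\right)^{2} + 98596}}{-1680} = 2 \sqrt{\left(- \frac{1}{8}\right)^{2} + 98596} \left(- \frac{1}{1680}\right) = 2 \sqrt{\frac{1}{64} + 98596} \left(- \frac{1}{1680}\right) = 2 \sqrt{\frac{6310145}{64}} \left(- \frac{1}{1680}\right) = 2 \frac{\sqrt{6310145}}{8} \left(- \frac{1}{1680}\right) = \frac{\sqrt{6310145}}{4} \left(- \frac{1}{1680}\right) = - \frac{\sqrt{6310145}}{6720}$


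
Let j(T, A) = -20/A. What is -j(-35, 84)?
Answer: 5/21 ≈ 0.23810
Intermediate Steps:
-j(-35, 84) = -(-20)/84 = -1*(-5/21) = 5/21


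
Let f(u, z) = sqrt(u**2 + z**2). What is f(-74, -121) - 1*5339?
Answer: -5339 + sqrt(20117) ≈ -5197.2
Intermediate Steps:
f(-74, -121) - 1*5339 = sqrt((-74)**2 + (-121)**2) - 1*5339 = sqrt(5476 + 14641) - 5339 = sqrt(20117) - 5339 = -5339 + sqrt(20117)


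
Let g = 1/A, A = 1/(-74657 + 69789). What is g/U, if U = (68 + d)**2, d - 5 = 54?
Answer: -4868/16129 ≈ -0.30182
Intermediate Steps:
d = 59 (d = 5 + 54 = 59)
U = 16129 (U = (68 + 59)**2 = 127**2 = 16129)
A = -1/4868 (A = 1/(-4868) = -1/4868 ≈ -0.00020542)
g = -4868 (g = 1/(-1/4868) = -4868)
g/U = -4868/16129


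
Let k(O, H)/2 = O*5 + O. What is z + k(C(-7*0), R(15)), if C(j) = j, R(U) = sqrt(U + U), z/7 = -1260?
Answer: -8820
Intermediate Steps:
z = -8820 (z = 7*(-1260) = -8820)
R(U) = sqrt(2)*sqrt(U) (R(U) = sqrt(2*U) = sqrt(2)*sqrt(U))
k(O, H) = 12*O (k(O, H) = 2*(O*5 + O) = 2*(5*O + O) = 2*(6*O) = 12*O)
z + k(C(-7*0), R(15)) = -8820 + 12*(-7*0) = -8820 + 12*0 = -8820 + 0 = -8820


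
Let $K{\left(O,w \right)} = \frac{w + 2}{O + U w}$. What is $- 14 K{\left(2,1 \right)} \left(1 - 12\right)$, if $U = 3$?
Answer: $\frac{462}{5} \approx 92.4$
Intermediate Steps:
$K{\left(O,w \right)} = \frac{2 + w}{O + 3 w}$ ($K{\left(O,w \right)} = \frac{w + 2}{O + 3 w} = \frac{2 + w}{O + 3 w}$)
$- 14 K{\left(2,1 \right)} \left(1 - 12\right) = - 14 \frac{2 + 1}{2 + 3 \cdot 1} \left(1 - 12\right) = - 14 \frac{1}{2 + 3} \cdot 3 \left(1 - 12\right) = - 14 \cdot \frac{1}{5} \cdot 3 \left(-11\right) = \left(-14\right) \frac{3}{5} \left(-11\right) = \left(- \frac{42}{5}\right) \left(-11\right) = \frac{462}{5}$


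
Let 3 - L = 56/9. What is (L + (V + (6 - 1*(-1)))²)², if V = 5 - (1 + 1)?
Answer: 758641/81 ≈ 9365.9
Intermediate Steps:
L = -29/9 (L = 3 - 56/9 = -29/9 ≈ -3.2222)
V = 3 (V = 5 - 2 = 3)
(L + (V + (6 - 1*(-1)))²)² = (-29/9 + (3 + (6 - 1*(-1)))²)² = (-29/9 + (3 + (6 + 1))²)² = (-29/9 + (3 + 7)²)² = (-29/9 + 10²)² = (-29/9 + 100)² = (871/9)² = 758641/81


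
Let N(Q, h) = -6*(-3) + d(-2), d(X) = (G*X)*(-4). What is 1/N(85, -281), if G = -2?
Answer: ½ ≈ 0.50000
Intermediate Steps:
d(X) = 8*X (d(X) = -2*X*(-4) = 8*X)
N(Q, h) = 2 (N(Q, h) = -6*(-3) + 8*(-2) = 18 - 16 = 2)
1/N(85, -281) = 1/2 = ½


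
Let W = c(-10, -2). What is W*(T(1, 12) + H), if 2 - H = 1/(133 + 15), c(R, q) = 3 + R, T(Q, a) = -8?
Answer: 6223/148 ≈ 42.047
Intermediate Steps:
W = -7 (W = 3 - 10 = -7)
H = 295/148 (H = 2 - 1/(133 + 15) = 2 - 1/148 = 295/148 ≈ 1.9932)
W*(T(1, 12) + H) = -7*(-8 + 295/148) = -7*(-889/148) = 6223/148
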